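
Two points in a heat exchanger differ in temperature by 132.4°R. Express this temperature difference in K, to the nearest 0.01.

An interval of 1°R corresponds to 5/9 K.
132.4 × 5/9 = 73.56.

73.56 K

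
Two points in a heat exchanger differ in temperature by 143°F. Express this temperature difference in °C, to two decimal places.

An interval of 1°F corresponds to 5/9°C.
143 × 5/9 = 79.44.

79.44°C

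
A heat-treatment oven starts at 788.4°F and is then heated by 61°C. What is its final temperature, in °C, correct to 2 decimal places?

Initial temperature in Celsius: (788.4 - 32) × 5/9 = 420.2222°C.
Final Celsius temperature: 420.2222 + 61.0000 = 481.2222°C.

481.22°C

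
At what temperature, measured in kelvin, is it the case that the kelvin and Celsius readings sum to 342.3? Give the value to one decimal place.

Let K be the kelvin reading. The Celsius reading is C = 1·K - 273.15.
Require K + C = 342.3: (2)·K - 273.15 = 342.3.
K = (342.3 + 273.15) / (2) = 307.7.

307.7 K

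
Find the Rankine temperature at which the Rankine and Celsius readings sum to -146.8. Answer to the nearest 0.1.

81.2°R

Let R be the Rankine reading. The Celsius reading is C = 5/9·R - 273.15.
Require R + C = -146.8: (14/9)·R - 273.15 = -146.8.
R = (-146.8 + 273.15) / (14/9) = 81.2.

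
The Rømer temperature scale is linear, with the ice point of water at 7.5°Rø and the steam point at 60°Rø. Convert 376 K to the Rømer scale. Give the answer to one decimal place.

First in Celsius: 376 - 273.15 = 102.8500°C.
Linearly onto the Rømer scale: 7.5 + (102.8500 / 100) × (60 - 7.5) = 61.5°Rø.

61.5°Rø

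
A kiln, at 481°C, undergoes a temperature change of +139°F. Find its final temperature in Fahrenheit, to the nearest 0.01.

The 139°F change is an interval, so only the factor 5/9 applies: +139 × 5/9 = +77.2222°C.
Final Celsius temperature: 481.0000 + 77.2222 = 558.2222°C.
In Fahrenheit: 558.2222 × 1.8 + 32 = 1036.80°F.

1036.80°F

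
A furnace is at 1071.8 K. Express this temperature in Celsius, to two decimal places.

798.65°C

In Celsius: 1071.8 - 273.15 = 798.6500°C.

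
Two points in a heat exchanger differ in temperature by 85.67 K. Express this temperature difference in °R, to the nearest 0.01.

154.21°R

Only the scale ratio 1.8 matters for a change in temperature.
85.67 × 1.8 = 154.21.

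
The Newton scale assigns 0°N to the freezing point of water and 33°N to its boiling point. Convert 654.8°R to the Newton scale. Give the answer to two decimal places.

29.91°N

First in Celsius: (654.8 - 491.67) × 5/9 = 90.6278°C.
Linearly onto the Newton scale: 0 + (90.6278 / 100) × (33 - 0) = 29.91°N.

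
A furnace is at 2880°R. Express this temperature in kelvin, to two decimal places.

1600.00 K

In Celsius: (2880 - 491.67) × 5/9 = 1326.8500°C.
In kelvin: 1326.8500 + 273.15 = 1600.00 K.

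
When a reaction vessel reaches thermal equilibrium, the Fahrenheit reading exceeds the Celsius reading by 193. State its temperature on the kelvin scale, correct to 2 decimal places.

Let x be the Fahrenheit reading; then the Celsius reading is 5/9·x - 17.7778.
(5/9·x - 17.7778) - x = -193  ⇒  (-4/9)·x = -175.222  ⇒  x = 394.2500°F.
In Celsius: (394.25 - 32) × 5/9 = 201.2500°C.
In kelvin: 201.2500 + 273.15 = 474.40 K.

474.40 K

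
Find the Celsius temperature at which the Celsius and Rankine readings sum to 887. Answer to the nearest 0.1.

Let C be the Celsius reading. The Rankine reading is R = 1.8·C + 491.67.
Require C + R = 887: (2.8)·C + 491.67 = 887.
C = (887 - 491.67) / (2.8) = 141.2.

141.2°C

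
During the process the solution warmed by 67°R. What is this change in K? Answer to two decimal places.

Only the scale ratio 5/9 matters for a change in temperature.
67 × 5/9 = 37.22.

37.22 K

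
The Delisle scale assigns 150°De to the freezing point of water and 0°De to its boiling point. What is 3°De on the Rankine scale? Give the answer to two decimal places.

Linear interpolation between the fixed points: C = (3 - 150) × 100 / (0 - 150) = 98.0000°C.
Then 98.0000 × 1.8 + 491.67 = 668.07°R.

668.07°R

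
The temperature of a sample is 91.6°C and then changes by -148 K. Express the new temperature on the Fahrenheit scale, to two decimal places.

The 148 K change is an interval; Kelvin and Celsius degrees are the same size, so ΔC = -148°C.
Final Celsius temperature: 91.6000 - 148.0000 = -56.4000°C.
In Fahrenheit: -56.4000 × 1.8 + 32 = -69.52°F.

-69.52°F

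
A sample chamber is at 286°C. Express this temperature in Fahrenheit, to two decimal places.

546.80°F

In Fahrenheit: 286.0000 × 1.8 + 32 = 546.80°F.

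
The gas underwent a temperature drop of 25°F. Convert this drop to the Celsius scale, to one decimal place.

An interval of 1°F corresponds to 5/9°C.
25 × 5/9 = 13.9.

13.9°C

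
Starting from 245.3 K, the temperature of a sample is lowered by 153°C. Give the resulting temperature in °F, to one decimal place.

-293.5°F

Initial temperature in Celsius: 245.3 - 273.15 = -27.8500°C.
Final Celsius temperature: -27.8500 - 153.0000 = -180.8500°C.
In Fahrenheit: -180.8500 × 1.8 + 32 = -293.5°F.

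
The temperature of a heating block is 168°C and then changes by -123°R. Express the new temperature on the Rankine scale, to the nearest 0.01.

The 123°R change is an interval, so only the factor 5/9 applies: -123 × 5/9 = -68.3333°C.
Final Celsius temperature: 168.0000 - 68.3333 = 99.6667°C.
In Rankine: 99.6667 × 1.8 + 491.67 = 671.07°R.

671.07°R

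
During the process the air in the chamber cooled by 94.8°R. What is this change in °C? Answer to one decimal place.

52.7°C

For a temperature interval the offset drops out; only the factor 5/9 applies.
94.8 × 5/9 = 52.7.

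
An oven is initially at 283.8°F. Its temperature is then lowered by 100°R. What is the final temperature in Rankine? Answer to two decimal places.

Initial temperature in Celsius: (283.8 - 32) × 5/9 = 139.8889°C.
The 100°R change is an interval, so only the factor 5/9 applies: -100 × 5/9 = -55.5556°C.
Final Celsius temperature: 139.8889 - 55.5556 = 84.3333°C.
In Rankine: 84.3333 × 1.8 + 491.67 = 643.47°R.

643.47°R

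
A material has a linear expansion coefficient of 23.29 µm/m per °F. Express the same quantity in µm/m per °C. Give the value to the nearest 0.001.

The quantity depends on a temperature interval, so only the ratio of degree sizes applies; the offset between the scales is irrelevant.
A change of 1°C is a change of 1.8°F, so per °C the value is 23.29 × 1.8 = 41.922.

41.922 µm/m per °C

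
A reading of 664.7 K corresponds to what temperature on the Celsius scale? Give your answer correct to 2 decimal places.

391.55°C

In Celsius: 664.7 - 273.15 = 391.5500°C.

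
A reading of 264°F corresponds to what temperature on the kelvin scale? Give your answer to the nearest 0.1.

402.0 K

In Celsius: (264 - 32) × 5/9 = 128.8889°C.
In kelvin: 128.8889 + 273.15 = 402.0 K.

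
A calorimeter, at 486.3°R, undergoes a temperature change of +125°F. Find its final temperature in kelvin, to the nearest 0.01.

Initial temperature in Celsius: (486.3 - 491.67) × 5/9 = -2.9833°C.
The 125°F change is an interval, so only the factor 5/9 applies: +125 × 5/9 = +69.4444°C.
Final Celsius temperature: -2.9833 + 69.4444 = 66.4611°C.
In kelvin: 66.4611 + 273.15 = 339.61 K.

339.61 K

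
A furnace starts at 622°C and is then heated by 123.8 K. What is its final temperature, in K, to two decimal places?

1018.95 K

The 123.8 K change is an interval; Kelvin and Celsius degrees are the same size, so ΔC = +123.8°C.
Final Celsius temperature: 622.0000 + 123.8000 = 745.8000°C.
In kelvin: 745.8000 + 273.15 = 1018.95 K.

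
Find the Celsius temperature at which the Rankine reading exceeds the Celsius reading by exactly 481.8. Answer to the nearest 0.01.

Let C be the Celsius reading. The Rankine reading is R = 1.8·C + 491.67.
Require R - C = 481.8: (0.8)·C + 491.67 = 481.8.
C = (481.8 - 491.67) / (0.8) = -12.34.

-12.34°C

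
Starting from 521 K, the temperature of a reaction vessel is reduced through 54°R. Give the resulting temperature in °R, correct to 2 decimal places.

883.80°R

Initial temperature in Celsius: 521 - 273.15 = 247.8500°C.
The 54°R change is an interval, so only the factor 5/9 applies: -54 × 5/9 = -30.0000°C.
Final Celsius temperature: 247.8500 - 30.0000 = 217.8500°C.
In Rankine: 217.8500 × 1.8 + 491.67 = 883.80°R.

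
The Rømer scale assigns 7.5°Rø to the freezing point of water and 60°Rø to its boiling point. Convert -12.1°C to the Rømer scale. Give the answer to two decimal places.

1.15°Rø

Linearly onto the Rømer scale: 7.5 + (-12.1000 / 100) × (60 - 7.5) = 1.15°Rø.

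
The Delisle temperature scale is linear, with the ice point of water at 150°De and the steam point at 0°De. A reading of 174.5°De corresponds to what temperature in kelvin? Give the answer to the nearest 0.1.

Linear interpolation between the fixed points: C = (174.5 - 150) × 100 / (0 - 150) = -16.3333°C.
Then -16.3333 + 273.15 = 256.8 K.

256.8 K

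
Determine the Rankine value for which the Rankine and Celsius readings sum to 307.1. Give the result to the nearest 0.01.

Let R be the Rankine reading. The Celsius reading is C = 5/9·R - 273.15.
Require R + C = 307.1: (14/9)·R - 273.15 = 307.1.
R = (307.1 + 273.15) / (14/9) = 373.02.

373.02°R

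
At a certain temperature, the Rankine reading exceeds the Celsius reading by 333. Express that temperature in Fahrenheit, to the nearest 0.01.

-325.01°F

Let x be the Rankine reading; then the Celsius reading is 5/9·x - 273.15.
(5/9·x - 273.15) - x = -333  ⇒  (-4/9)·x = -59.85  ⇒  x = 134.6625°R.
In Celsius: (134.6625 - 491.67) × 5/9 = -198.3375°C.
In Fahrenheit: -198.3375 × 1.8 + 32 = -325.01°F.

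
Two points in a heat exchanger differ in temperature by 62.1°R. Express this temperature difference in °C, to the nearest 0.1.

Only the scale ratio 5/9 matters for a change in temperature.
62.1 × 5/9 = 34.5.

34.5°C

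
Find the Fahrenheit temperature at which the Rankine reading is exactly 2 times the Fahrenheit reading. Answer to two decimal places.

Let F be the Fahrenheit reading. The Rankine reading is R = 1·F + 459.67.
Require R = 2·F: 1·F + 459.67 = 2·F.
(-1)·F = -459.67  ⇒  F = 459.67.

459.67°F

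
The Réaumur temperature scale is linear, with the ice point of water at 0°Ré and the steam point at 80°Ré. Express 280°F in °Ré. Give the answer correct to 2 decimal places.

110.22°Ré

First in Celsius: (280 - 32) × 5/9 = 137.7778°C.
Linearly onto the Réaumur scale: 0 + (137.7778 / 100) × (80 - 0) = 110.22°Ré.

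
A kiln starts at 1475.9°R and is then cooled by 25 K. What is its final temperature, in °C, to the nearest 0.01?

521.79°C

Initial temperature in Celsius: (1475.9 - 491.67) × 5/9 = 546.7944°C.
The 25 K change is an interval; Kelvin and Celsius degrees are the same size, so ΔC = -25°C.
Final Celsius temperature: 546.7944 - 25.0000 = 521.7944°C.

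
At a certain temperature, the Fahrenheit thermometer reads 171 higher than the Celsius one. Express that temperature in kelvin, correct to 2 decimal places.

446.90 K

Let x be the Celsius reading; then the Fahrenheit reading is 1.8·x + 32.
(1.8·x + 32) - x = 171  ⇒  (0.8)·x = 139  ⇒  x = 173.7500°C.
In kelvin: 173.7500 + 273.15 = 446.90 K.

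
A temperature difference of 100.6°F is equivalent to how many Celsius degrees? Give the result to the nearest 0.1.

Only the scale ratio 5/9 matters for a change in temperature.
100.6 × 5/9 = 55.9.

55.9°C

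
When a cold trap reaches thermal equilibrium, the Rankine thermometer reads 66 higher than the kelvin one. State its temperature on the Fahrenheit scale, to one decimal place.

-311.2°F

Let x be the kelvin reading; then the Rankine reading is 1.8·x.
(1.8·x) - x = 66  ⇒  (0.8)·x = 66  ⇒  x = 82.5000 K.
In Celsius: 82.5 - 273.15 = -190.6500°C.
In Fahrenheit: -190.6500 × 1.8 + 32 = -311.2°F.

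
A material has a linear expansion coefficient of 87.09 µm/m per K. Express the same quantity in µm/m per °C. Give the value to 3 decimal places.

87.090 µm/m per °C

Since only a temperature interval is involved, the additive offset between the scales drops out.
A change of 1°C is a change of 1 K, so per °C the value is 87.09 × 1 = 87.090.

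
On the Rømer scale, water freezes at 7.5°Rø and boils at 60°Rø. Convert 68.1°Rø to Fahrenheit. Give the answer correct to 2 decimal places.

239.77°F

Linear interpolation between the fixed points: C = (68.1 - 7.5) × 100 / (60 - 7.5) = 115.4286°C.
Then 115.4286 × 1.8 + 32 = 239.77°F.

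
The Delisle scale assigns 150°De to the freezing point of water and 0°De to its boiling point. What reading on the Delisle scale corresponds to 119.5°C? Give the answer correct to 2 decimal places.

Linearly onto the Delisle scale: 150 + (119.5000 / 100) × (0 - 150) = -29.25°De.

-29.25°De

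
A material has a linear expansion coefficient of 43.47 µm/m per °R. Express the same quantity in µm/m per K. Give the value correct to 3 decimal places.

The quantity depends on a temperature interval, so only the ratio of degree sizes applies; the offset between the scales is irrelevant.
A change of 1 K is a change of 1.8°R, so per K the value is 43.47 × 1.8 = 78.246.

78.246 µm/m per K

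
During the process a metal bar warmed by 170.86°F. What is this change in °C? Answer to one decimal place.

For a temperature interval the offset drops out; only the factor 5/9 applies.
170.86 × 5/9 = 94.9.

94.9°C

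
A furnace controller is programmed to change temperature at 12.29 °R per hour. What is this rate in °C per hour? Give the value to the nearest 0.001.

6.828 °C/hour

Since only a temperature interval is involved, the additive offset between the scales drops out.
A change of 1°R is a change of 5/9°C, so 12.29 × 5/9 = 6.828.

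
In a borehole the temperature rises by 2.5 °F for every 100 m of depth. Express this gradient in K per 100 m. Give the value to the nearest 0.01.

Since only a temperature interval is involved, the additive offset between the scales drops out.
A change of 1°F is a change of 5/9 K, so 2.5 × 5/9 = 1.39.

1.39 K/100 m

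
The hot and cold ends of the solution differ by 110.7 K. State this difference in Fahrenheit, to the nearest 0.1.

199.3°F

An interval of 1 K corresponds to 1.8°F.
110.7 × 1.8 = 199.3.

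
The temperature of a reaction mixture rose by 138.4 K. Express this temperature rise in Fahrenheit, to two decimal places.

249.12°F

Only the scale ratio 1.8 matters for a change in temperature.
138.4 × 1.8 = 249.12.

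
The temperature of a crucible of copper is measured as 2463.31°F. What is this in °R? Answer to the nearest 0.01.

2922.98°R

In Celsius: (2463.31 - 32) × 5/9 = 1350.7278°C.
In Rankine: 1350.7278 × 1.8 + 491.67 = 2922.98°R.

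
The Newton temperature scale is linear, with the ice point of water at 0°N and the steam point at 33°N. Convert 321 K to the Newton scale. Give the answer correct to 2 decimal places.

First in Celsius: 321 - 273.15 = 47.8500°C.
Linearly onto the Newton scale: 0 + (47.8500 / 100) × (33 - 0) = 15.79°N.

15.79°N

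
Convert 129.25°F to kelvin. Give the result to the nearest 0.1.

327.2 K

In Celsius: (129.25 - 32) × 5/9 = 54.0278°C.
In kelvin: 54.0278 + 273.15 = 327.2 K.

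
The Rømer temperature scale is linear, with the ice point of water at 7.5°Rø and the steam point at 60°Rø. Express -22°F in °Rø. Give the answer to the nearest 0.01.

-8.25°Rø

First in Celsius: (-22 - 32) × 5/9 = -30.0000°C.
Linearly onto the Rømer scale: 7.5 + (-30.0000 / 100) × (60 - 7.5) = -8.25°Rø.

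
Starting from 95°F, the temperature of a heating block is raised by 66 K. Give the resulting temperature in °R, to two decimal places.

Initial temperature in Celsius: (95 - 32) × 5/9 = 35.0000°C.
The 66 K change is an interval; Kelvin and Celsius degrees are the same size, so ΔC = +66°C.
Final Celsius temperature: 35.0000 + 66.0000 = 101.0000°C.
In Rankine: 101.0000 × 1.8 + 491.67 = 673.47°R.

673.47°R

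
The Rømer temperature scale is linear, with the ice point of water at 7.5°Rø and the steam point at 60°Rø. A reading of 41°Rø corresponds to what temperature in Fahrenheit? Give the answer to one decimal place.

Linear interpolation between the fixed points: C = (41 - 7.5) × 100 / (60 - 7.5) = 63.8095°C.
Then 63.8095 × 1.8 + 32 = 146.9°F.

146.9°F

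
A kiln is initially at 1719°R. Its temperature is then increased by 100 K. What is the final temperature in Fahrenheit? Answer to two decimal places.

1439.33°F

Initial temperature in Celsius: (1719 - 491.67) × 5/9 = 681.8500°C.
The 100 K change is an interval; Kelvin and Celsius degrees are the same size, so ΔC = +100°C.
Final Celsius temperature: 681.8500 + 100.0000 = 781.8500°C.
In Fahrenheit: 781.8500 × 1.8 + 32 = 1439.33°F.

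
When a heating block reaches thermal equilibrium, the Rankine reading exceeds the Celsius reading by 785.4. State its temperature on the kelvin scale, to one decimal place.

Let x be the Celsius reading; then the Rankine reading is 1.8·x + 491.67.
(1.8·x + 491.67) - x = 785.4  ⇒  (0.8)·x = 293.73  ⇒  x = 367.1625°C.
In kelvin: 367.1625 + 273.15 = 640.3 K.

640.3 K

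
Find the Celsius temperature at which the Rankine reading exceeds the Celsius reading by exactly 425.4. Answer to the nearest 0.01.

-82.84°C

Let C be the Celsius reading. The Rankine reading is R = 1.8·C + 491.67.
Require R - C = 425.4: (0.8)·C + 491.67 = 425.4.
C = (425.4 - 491.67) / (0.8) = -82.84.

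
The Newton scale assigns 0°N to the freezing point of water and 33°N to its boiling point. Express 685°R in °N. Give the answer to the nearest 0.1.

35.4°N

First in Celsius: (685 - 491.67) × 5/9 = 107.4056°C.
Linearly onto the Newton scale: 0 + (107.4056 / 100) × (33 - 0) = 35.4°N.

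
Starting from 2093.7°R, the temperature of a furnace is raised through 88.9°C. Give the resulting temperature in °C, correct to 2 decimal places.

978.92°C

Initial temperature in Celsius: (2093.7 - 491.67) × 5/9 = 890.0167°C.
Final Celsius temperature: 890.0167 + 88.9000 = 978.9167°C.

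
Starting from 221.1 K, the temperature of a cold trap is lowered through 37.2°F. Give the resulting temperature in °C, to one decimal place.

-72.7°C

Initial temperature in Celsius: 221.1 - 273.15 = -52.0500°C.
The 37.2°F change is an interval, so only the factor 5/9 applies: -37.2 × 5/9 = -20.6667°C.
Final Celsius temperature: -52.0500 - 20.6667 = -72.7167°C.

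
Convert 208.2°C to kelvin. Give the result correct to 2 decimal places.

481.35 K

In kelvin: 208.2000 + 273.15 = 481.35 K.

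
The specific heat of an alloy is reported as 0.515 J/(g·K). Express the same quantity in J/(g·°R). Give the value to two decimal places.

0.29 J/(g·°R)

The quantity depends on a temperature interval, so only the ratio of degree sizes applies; the offset between the scales is irrelevant.
A change of 1°R is a change of 5/9 K, so per °R the value is 0.515 × 5/9 = 0.29.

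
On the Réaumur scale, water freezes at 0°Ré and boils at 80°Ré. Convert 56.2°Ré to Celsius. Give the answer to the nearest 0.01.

70.25°C

Linear interpolation between the fixed points: C = (56.2 - 0) × 100 / (80 - 0) = 70.2500°C.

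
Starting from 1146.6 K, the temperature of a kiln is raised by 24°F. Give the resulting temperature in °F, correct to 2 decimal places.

1628.21°F

Initial temperature in Celsius: 1146.6 - 273.15 = 873.4500°C.
The 24°F change is an interval, so only the factor 5/9 applies: +24 × 5/9 = +13.3333°C.
Final Celsius temperature: 873.4500 + 13.3333 = 886.7833°C.
In Fahrenheit: 886.7833 × 1.8 + 32 = 1628.21°F.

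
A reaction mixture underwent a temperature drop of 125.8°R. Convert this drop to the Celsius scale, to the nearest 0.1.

69.9°C

Only the scale ratio 5/9 matters for a change in temperature.
125.8 × 5/9 = 69.9.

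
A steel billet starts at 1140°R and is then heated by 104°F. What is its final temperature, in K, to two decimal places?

Initial temperature in Celsius: (1140 - 491.67) × 5/9 = 360.1833°C.
The 104°F change is an interval, so only the factor 5/9 applies: +104 × 5/9 = +57.7778°C.
Final Celsius temperature: 360.1833 + 57.7778 = 417.9611°C.
In kelvin: 417.9611 + 273.15 = 691.11 K.

691.11 K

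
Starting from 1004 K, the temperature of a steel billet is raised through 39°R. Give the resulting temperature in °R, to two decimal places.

Initial temperature in Celsius: 1004 - 273.15 = 730.8500°C.
The 39°R change is an interval, so only the factor 5/9 applies: +39 × 5/9 = +21.6667°C.
Final Celsius temperature: 730.8500 + 21.6667 = 752.5167°C.
In Rankine: 752.5167 × 1.8 + 491.67 = 1846.20°R.

1846.20°R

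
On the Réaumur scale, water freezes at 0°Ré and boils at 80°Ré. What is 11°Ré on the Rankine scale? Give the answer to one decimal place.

516.4°R

Linear interpolation between the fixed points: C = (11 - 0) × 100 / (80 - 0) = 13.7500°C.
Then 13.7500 × 1.8 + 491.67 = 516.4°R.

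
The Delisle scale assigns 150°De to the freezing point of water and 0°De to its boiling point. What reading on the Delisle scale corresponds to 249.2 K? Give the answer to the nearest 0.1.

First in Celsius: 249.2 - 273.15 = -23.9500°C.
Linearly onto the Delisle scale: 150 + (-23.9500 / 100) × (0 - 150) = 185.9°De.

185.9°De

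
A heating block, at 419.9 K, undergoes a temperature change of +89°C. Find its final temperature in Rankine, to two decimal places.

Initial temperature in Celsius: 419.9 - 273.15 = 146.7500°C.
Final Celsius temperature: 146.7500 + 89.0000 = 235.7500°C.
In Rankine: 235.7500 × 1.8 + 491.67 = 916.02°R.

916.02°R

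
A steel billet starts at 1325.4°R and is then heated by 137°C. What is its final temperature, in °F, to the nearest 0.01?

Initial temperature in Celsius: (1325.4 - 491.67) × 5/9 = 463.1833°C.
Final Celsius temperature: 463.1833 + 137.0000 = 600.1833°C.
In Fahrenheit: 600.1833 × 1.8 + 32 = 1112.33°F.

1112.33°F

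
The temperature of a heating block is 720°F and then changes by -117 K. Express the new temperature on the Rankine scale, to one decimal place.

Initial temperature in Celsius: (720 - 32) × 5/9 = 382.2222°C.
The 117 K change is an interval; Kelvin and Celsius degrees are the same size, so ΔC = -117°C.
Final Celsius temperature: 382.2222 - 117.0000 = 265.2222°C.
In Rankine: 265.2222 × 1.8 + 491.67 = 969.1°R.

969.1°R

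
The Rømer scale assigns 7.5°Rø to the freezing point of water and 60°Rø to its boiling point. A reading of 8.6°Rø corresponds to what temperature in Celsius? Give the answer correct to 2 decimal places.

Linear interpolation between the fixed points: C = (8.6 - 7.5) × 100 / (60 - 7.5) = 2.0952°C.

2.10°C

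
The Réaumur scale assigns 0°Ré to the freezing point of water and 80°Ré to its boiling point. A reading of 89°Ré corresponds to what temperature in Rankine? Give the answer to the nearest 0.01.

Linear interpolation between the fixed points: C = (89 - 0) × 100 / (80 - 0) = 111.2500°C.
Then 111.2500 × 1.8 + 491.67 = 691.92°R.

691.92°R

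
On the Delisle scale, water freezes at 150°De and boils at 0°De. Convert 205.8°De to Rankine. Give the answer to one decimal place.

424.7°R

Linear interpolation between the fixed points: C = (205.8 - 150) × 100 / (0 - 150) = -37.2000°C.
Then -37.2000 × 1.8 + 491.67 = 424.7°R.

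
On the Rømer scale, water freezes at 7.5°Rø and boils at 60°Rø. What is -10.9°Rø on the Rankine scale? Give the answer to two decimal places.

428.58°R

Linear interpolation between the fixed points: C = (-10.9 - 7.5) × 100 / (60 - 7.5) = -35.0476°C.
Then -35.0476 × 1.8 + 491.67 = 428.58°R.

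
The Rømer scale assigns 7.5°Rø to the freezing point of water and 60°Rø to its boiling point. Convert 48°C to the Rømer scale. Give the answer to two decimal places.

32.70°Rø

Linearly onto the Rømer scale: 7.5 + (48.0000 / 100) × (60 - 7.5) = 32.70°Rø.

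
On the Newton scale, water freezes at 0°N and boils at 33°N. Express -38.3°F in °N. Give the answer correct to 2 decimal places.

First in Celsius: (-38.3 - 32) × 5/9 = -39.0556°C.
Linearly onto the Newton scale: 0 + (-39.0556 / 100) × (33 - 0) = -12.89°N.

-12.89°N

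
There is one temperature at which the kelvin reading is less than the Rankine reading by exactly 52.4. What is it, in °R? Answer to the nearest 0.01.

Let R be the Rankine reading. The kelvin reading is K = 5/9·R.
Require K - R = -52.4: (-4/9)·R = -52.4.
R = (-52.4) / (-4/9) = 117.90.

117.90°R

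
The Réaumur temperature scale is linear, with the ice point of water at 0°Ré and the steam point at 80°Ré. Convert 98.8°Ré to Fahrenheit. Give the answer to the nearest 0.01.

254.30°F

Linear interpolation between the fixed points: C = (98.8 - 0) × 100 / (80 - 0) = 123.5000°C.
Then 123.5000 × 1.8 + 32 = 254.30°F.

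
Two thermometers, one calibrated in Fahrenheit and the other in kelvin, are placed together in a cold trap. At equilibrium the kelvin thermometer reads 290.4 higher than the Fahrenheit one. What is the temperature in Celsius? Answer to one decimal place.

-61.6°C

Let x be the Fahrenheit reading; then the kelvin reading is 5/9·x + 255.372.
(5/9·x + 255.372) - x = 290.4  ⇒  (-4/9)·x = 35.0278  ⇒  x = -78.8125°F.
In Celsius: (-78.8125 - 32) × 5/9 = -61.6°C.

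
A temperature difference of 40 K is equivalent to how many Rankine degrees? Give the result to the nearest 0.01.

72.00°R

Only the scale ratio 1.8 matters for a change in temperature.
40 × 1.8 = 72.00.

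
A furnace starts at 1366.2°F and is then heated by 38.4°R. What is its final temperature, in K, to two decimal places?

Initial temperature in Celsius: (1366.2 - 32) × 5/9 = 741.2222°C.
The 38.4°R change is an interval, so only the factor 5/9 applies: +38.4 × 5/9 = +21.3333°C.
Final Celsius temperature: 741.2222 + 21.3333 = 762.5556°C.
In kelvin: 762.5556 + 273.15 = 1035.71 K.

1035.71 K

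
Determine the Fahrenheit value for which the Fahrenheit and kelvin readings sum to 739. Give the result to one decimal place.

Let F be the Fahrenheit reading. The kelvin reading is K = 5/9·F + 255.372.
Require F + K = 739: (14/9)·F + 255.372 = 739.
F = (739 - 255.372) / (14/9) = 310.9.

310.9°F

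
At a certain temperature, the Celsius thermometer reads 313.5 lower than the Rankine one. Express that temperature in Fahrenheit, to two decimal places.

Let x be the Rankine reading; then the Celsius reading is 5/9·x - 273.15.
(5/9·x - 273.15) - x = -313.5  ⇒  (-4/9)·x = -40.35  ⇒  x = 90.7875°R.
In Celsius: (90.7875 - 491.67) × 5/9 = -222.7125°C.
In Fahrenheit: -222.7125 × 1.8 + 32 = -368.88°F.

-368.88°F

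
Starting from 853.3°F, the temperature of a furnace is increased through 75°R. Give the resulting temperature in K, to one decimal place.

Initial temperature in Celsius: (853.3 - 32) × 5/9 = 456.2778°C.
The 75°R change is an interval, so only the factor 5/9 applies: +75 × 5/9 = +41.6667°C.
Final Celsius temperature: 456.2778 + 41.6667 = 497.9444°C.
In kelvin: 497.9444 + 273.15 = 771.1 K.

771.1 K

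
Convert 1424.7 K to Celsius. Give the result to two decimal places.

In Celsius: 1424.7 - 273.15 = 1151.5500°C.

1151.55°C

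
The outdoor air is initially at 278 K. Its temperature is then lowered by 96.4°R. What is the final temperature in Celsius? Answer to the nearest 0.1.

Initial temperature in Celsius: 278 - 273.15 = 4.8500°C.
The 96.4°R change is an interval, so only the factor 5/9 applies: -96.4 × 5/9 = -53.5556°C.
Final Celsius temperature: 4.8500 - 53.5556 = -48.7056°C.

-48.7°C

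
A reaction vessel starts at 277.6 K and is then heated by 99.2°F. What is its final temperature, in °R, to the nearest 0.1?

598.9°R

Initial temperature in Celsius: 277.6 - 273.15 = 4.4500°C.
The 99.2°F change is an interval, so only the factor 5/9 applies: +99.2 × 5/9 = +55.1111°C.
Final Celsius temperature: 4.4500 + 55.1111 = 59.5611°C.
In Rankine: 59.5611 × 1.8 + 491.67 = 598.9°R.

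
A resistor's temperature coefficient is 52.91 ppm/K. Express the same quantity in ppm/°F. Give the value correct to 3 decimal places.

The quantity depends on a temperature interval, so only the ratio of degree sizes applies; the offset between the scales is irrelevant.
A change of 1°F is a change of 5/9 K, so per °F the value is 52.91 × 5/9 = 29.394.

29.394 ppm/°F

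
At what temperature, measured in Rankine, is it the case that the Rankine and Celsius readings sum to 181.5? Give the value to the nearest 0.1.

292.3°R

Let R be the Rankine reading. The Celsius reading is C = 5/9·R - 273.15.
Require R + C = 181.5: (14/9)·R - 273.15 = 181.5.
R = (181.5 + 273.15) / (14/9) = 292.3.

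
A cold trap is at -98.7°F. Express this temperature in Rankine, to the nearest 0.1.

361.0°R

In Celsius: (-98.7 - 32) × 5/9 = -72.6111°C.
In Rankine: -72.6111 × 1.8 + 491.67 = 361.0°R.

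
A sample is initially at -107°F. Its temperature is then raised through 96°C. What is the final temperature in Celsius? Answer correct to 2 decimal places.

18.78°C

Initial temperature in Celsius: (-107 - 32) × 5/9 = -77.2222°C.
Final Celsius temperature: -77.2222 + 96.0000 = 18.7778°C.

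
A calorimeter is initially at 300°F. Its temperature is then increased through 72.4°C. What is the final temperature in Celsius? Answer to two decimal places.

Initial temperature in Celsius: (300 - 32) × 5/9 = 148.8889°C.
Final Celsius temperature: 148.8889 + 72.4000 = 221.2889°C.

221.29°C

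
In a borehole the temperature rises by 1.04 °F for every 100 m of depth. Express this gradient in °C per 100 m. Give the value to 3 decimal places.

The quantity depends on a temperature interval, so only the ratio of degree sizes applies; the offset between the scales is irrelevant.
A change of 1°F is a change of 5/9°C, so 1.04 × 5/9 = 0.578.

0.578 °C/100 m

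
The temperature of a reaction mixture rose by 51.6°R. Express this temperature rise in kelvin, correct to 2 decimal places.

28.67 K

An interval of 1°R corresponds to 5/9 K.
51.6 × 5/9 = 28.67.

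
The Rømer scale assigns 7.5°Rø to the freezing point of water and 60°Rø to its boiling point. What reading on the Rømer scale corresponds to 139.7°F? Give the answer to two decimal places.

First in Celsius: (139.7 - 32) × 5/9 = 59.8333°C.
Linearly onto the Rømer scale: 7.5 + (59.8333 / 100) × (60 - 7.5) = 38.91°Rø.

38.91°Rø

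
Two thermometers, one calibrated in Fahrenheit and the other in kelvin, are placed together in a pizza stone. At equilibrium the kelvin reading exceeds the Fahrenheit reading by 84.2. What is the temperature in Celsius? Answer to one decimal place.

Let x be the Fahrenheit reading; then the kelvin reading is 5/9·x + 255.372.
(5/9·x + 255.372) - x = 84.2  ⇒  (-4/9)·x = -171.172  ⇒  x = 385.1375°F.
In Celsius: (385.1375 - 32) × 5/9 = 196.2°C.

196.2°C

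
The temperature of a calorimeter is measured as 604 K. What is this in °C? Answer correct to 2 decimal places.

330.85°C

In Celsius: 604 - 273.15 = 330.8500°C.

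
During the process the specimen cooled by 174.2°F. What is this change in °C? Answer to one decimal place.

96.8°C

Only the scale ratio 5/9 matters for a change in temperature.
174.2 × 5/9 = 96.8.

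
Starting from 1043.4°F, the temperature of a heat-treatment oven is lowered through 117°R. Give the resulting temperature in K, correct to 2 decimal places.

770.04 K

Initial temperature in Celsius: (1043.4 - 32) × 5/9 = 561.8889°C.
The 117°R change is an interval, so only the factor 5/9 applies: -117 × 5/9 = -65.0000°C.
Final Celsius temperature: 561.8889 - 65.0000 = 496.8889°C.
In kelvin: 496.8889 + 273.15 = 770.04 K.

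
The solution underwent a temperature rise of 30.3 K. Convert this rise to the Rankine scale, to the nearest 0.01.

An interval of 1 K corresponds to 1.8°R.
30.3 × 1.8 = 54.54.

54.54°R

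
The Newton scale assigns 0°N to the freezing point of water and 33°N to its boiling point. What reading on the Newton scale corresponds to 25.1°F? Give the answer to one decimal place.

First in Celsius: (25.1 - 32) × 5/9 = -3.8333°C.
Linearly onto the Newton scale: 0 + (-3.8333 / 100) × (33 - 0) = -1.3°N.

-1.3°N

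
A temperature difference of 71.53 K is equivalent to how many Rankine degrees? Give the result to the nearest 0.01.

128.75°R

For a temperature interval the offset drops out; only the factor 1.8 applies.
71.53 × 1.8 = 128.75.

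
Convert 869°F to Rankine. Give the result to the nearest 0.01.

1328.67°R

In Celsius: (869 - 32) × 5/9 = 465.0000°C.
In Rankine: 465.0000 × 1.8 + 491.67 = 1328.67°R.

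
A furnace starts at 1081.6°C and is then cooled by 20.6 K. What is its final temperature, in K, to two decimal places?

1334.15 K

The 20.6 K change is an interval; Kelvin and Celsius degrees are the same size, so ΔC = -20.6°C.
Final Celsius temperature: 1081.6000 - 20.6000 = 1061.0000°C.
In kelvin: 1061.0000 + 273.15 = 1334.15 K.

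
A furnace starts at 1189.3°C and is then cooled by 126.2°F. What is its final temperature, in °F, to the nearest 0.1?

2046.5°F

The 126.2°F change is an interval, so only the factor 5/9 applies: -126.2 × 5/9 = -70.1111°C.
Final Celsius temperature: 1189.3000 - 70.1111 = 1119.1889°C.
In Fahrenheit: 1119.1889 × 1.8 + 32 = 2046.5°F.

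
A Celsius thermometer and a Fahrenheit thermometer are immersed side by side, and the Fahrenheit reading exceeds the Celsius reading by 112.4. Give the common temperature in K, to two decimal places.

Let x be the Celsius reading; then the Fahrenheit reading is 1.8·x + 32.
(1.8·x + 32) - x = 112.4  ⇒  (0.8)·x = 80.4  ⇒  x = 100.5000°C.
In kelvin: 100.5000 + 273.15 = 373.65 K.

373.65 K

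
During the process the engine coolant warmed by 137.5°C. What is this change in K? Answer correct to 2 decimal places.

Celsius and kelvin degrees are the same size, so the interval is unchanged: 137.50.

137.50 K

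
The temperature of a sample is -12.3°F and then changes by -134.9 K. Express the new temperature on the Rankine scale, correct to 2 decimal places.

204.55°R

Initial temperature in Celsius: (-12.3 - 32) × 5/9 = -24.6111°C.
The 134.9 K change is an interval; Kelvin and Celsius degrees are the same size, so ΔC = -134.9°C.
Final Celsius temperature: -24.6111 - 134.9000 = -159.5111°C.
In Rankine: -159.5111 × 1.8 + 491.67 = 204.55°R.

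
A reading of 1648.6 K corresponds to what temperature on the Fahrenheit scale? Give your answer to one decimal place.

In Celsius: 1648.6 - 273.15 = 1375.4500°C.
In Fahrenheit: 1375.4500 × 1.8 + 32 = 2507.8°F.

2507.8°F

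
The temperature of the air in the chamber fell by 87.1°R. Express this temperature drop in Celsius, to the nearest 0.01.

Only the scale ratio 5/9 matters for a change in temperature.
87.1 × 5/9 = 48.39.

48.39°C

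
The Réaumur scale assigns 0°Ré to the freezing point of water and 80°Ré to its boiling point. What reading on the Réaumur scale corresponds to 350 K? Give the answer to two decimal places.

61.48°Ré

First in Celsius: 350 - 273.15 = 76.8500°C.
Linearly onto the Réaumur scale: 0 + (76.8500 / 100) × (80 - 0) = 61.48°Ré.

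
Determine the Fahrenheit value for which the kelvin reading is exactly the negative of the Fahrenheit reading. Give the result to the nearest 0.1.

-164.2°F

Let F be the Fahrenheit reading. The kelvin reading is K = 5/9·F + 255.372.
Require K = -1·F: 5/9·F + 255.372 = -1·F.
(14/9)·F = -255.372  ⇒  F = -164.2.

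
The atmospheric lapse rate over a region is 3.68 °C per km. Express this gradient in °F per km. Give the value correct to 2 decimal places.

Since only a temperature interval is involved, the additive offset between the scales drops out.
A change of 1°C is a change of 1.8°F, so 3.68 × 1.8 = 6.62.

6.62 °F/km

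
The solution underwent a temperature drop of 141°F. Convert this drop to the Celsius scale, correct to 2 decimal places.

78.33°C

For a temperature interval the offset drops out; only the factor 5/9 applies.
141 × 5/9 = 78.33.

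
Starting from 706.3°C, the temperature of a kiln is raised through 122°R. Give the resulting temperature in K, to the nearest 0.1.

The 122°R change is an interval, so only the factor 5/9 applies: +122 × 5/9 = +67.7778°C.
Final Celsius temperature: 706.3000 + 67.7778 = 774.0778°C.
In kelvin: 774.0778 + 273.15 = 1047.2 K.

1047.2 K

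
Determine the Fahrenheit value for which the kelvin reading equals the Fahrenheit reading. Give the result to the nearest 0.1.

574.6°F

Let F be the Fahrenheit reading. The kelvin reading is K = 5/9·F + 255.372.
Set K = F: 5/9·F + 255.372 = F.
(-4/9)·F = -255.372  ⇒  F = 574.6.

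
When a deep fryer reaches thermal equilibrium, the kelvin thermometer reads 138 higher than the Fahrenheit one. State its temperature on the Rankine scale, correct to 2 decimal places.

723.76°R

Let x be the Fahrenheit reading; then the kelvin reading is 5/9·x + 255.372.
(5/9·x + 255.372) - x = 138  ⇒  (-4/9)·x = -117.372  ⇒  x = 264.0875°F.
In Celsius: (264.0875 - 32) × 5/9 = 128.9375°C.
In Rankine: 128.9375 × 1.8 + 491.67 = 723.76°R.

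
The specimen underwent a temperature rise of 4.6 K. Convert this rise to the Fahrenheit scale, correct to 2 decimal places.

8.28°F

For a temperature interval the offset drops out; only the factor 1.8 applies.
4.6 × 1.8 = 8.28.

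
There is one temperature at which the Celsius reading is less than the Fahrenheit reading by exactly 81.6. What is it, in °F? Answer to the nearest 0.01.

Let F be the Fahrenheit reading. The Celsius reading is C = 5/9·F - 17.7778.
Require C - F = -81.6: (-4/9)·F - 17.7778 = -81.6.
F = (-81.6 + 17.7778) / (-4/9) = 143.60.

143.60°F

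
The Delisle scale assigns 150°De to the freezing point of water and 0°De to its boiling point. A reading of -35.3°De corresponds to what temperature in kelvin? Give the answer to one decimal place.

396.7 K

Linear interpolation between the fixed points: C = (-35.3 - 150) × 100 / (0 - 150) = 123.5333°C.
Then 123.5333 + 273.15 = 396.7 K.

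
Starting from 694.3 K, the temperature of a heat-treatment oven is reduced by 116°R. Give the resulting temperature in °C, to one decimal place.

Initial temperature in Celsius: 694.3 - 273.15 = 421.1500°C.
The 116°R change is an interval, so only the factor 5/9 applies: -116 × 5/9 = -64.4444°C.
Final Celsius temperature: 421.1500 - 64.4444 = 356.7056°C.

356.7°C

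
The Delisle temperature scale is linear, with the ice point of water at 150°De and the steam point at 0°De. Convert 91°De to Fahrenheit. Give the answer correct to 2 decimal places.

102.80°F

Linear interpolation between the fixed points: C = (91 - 150) × 100 / (0 - 150) = 39.3333°C.
Then 39.3333 × 1.8 + 32 = 102.80°F.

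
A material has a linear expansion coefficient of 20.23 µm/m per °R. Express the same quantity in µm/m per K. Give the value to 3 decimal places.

Since only a temperature interval is involved, the additive offset between the scales drops out.
A change of 1 K is a change of 1.8°R, so per K the value is 20.23 × 1.8 = 36.414.

36.414 µm/m per K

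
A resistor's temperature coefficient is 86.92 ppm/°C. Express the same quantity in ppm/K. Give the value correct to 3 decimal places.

Since only a temperature interval is involved, the additive offset between the scales drops out.
A change of 1 K is a change of 1°C, so per K the value is 86.92 × 1 = 86.920.

86.920 ppm/K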